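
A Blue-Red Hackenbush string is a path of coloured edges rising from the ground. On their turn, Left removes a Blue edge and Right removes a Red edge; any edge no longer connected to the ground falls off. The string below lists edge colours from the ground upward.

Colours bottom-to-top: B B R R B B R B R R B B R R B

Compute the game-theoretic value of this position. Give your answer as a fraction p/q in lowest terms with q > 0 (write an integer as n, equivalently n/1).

11571/8192

Build v(s[:k]) for k = 1..15, string s = B B R R B B R B R R B B R R B.
step 1: add B to get B; options L={ 0 } R={ · } — 1
step 2: add B to get BB; options L={ 0, 1 } R={ · } — 2
step 3: add R to get BBR; options L={ 0, 1 } R={ 2 } — 3/2
step 4: add R to get BBRR; options L={ 0, 1 } R={ 3/2, 2 } — 5/4
step 5: add B to get BBRRB; options L={ 0, 1, 5/4 } R={ 3/2, 2 } — 11/8
step 6: add B to get BBRRBB; options L={ 0, 1, 5/4, 11/8 } R={ 3/2, 2 } — 23/16
step 7: add R to get BBRRBBR; options L={ 0, 1, 5/4, 11/8 } R={ 23/16, 3/2, 2 } — 45/32
step 8: add B to get BBRRBBRB; options L={ 0, 1, 5/4, 11/8, 45/32 } R={ 23/16, 3/2, 2 } — 91/64
step 9: add R to get BBRRBBRBR; options L={ 0, 1, 5/4, 11/8, 45/32 } R={ 91/64, 23/16, 3/2, 2 } — 181/128
step 10: add R to get BBRRBBRBRR; options L={ 0, 1, 5/4, 11/8, 45/32 } R={ 181/128, 91/64, 23/16, 3/2, 2 } — 361/256
step 11: add B to get BBRRBBRBRRB; options L={ 0, 1, 5/4, 11/8, 45/32, 361/256 } R={ 181/128, 91/64, 23/16, 3/2, 2 } — 723/512
step 12: add B to get BBRRBBRBRRBB; options L={ 0, 1, 5/4, 11/8, 45/32, 361/256, 723/512 } R={ 181/128, 91/64, 23/16, 3/2, 2 } — 1447/1024
step 13: add R to get BBRRBBRBRRBBR; options L={ 0, 1, 5/4, 11/8, 45/32, 361/256, 723/512 } R={ 1447/1024, 181/128, 91/64, 23/16, 3/2, 2 } — 2893/2048
step 14: add R to get BBRRBBRBRRBBRR; options L={ 0, 1, 5/4, 11/8, 45/32, 361/256, 723/512 } R={ 2893/2048, 1447/1024, 181/128, 91/64, 23/16, 3/2, 2 } — 5785/4096
step 15: add B to get BBRRBBRBRRBBRRB; options L={ 0, 1, 5/4, 11/8, 45/32, 361/256, 723/512, 5785/4096 } R={ 2893/2048, 1447/1024, 181/128, 91/64, 23/16, 3/2, 2 } — 11571/8192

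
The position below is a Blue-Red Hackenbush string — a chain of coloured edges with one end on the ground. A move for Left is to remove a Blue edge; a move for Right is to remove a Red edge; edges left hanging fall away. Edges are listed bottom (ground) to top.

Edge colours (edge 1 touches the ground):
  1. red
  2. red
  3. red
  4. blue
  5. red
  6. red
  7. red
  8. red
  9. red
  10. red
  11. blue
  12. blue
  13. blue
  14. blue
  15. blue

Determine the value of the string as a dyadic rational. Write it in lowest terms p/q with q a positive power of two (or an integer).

-12225/4096

r: Left { — }, Right { 0 } => simplest -1
rr: Left { — }, Right { -1, 0 } => simplest -2
rrr: Left { — }, Right { -2, -1, 0 } => simplest -3
rrrb: Left { -3 }, Right { -2, -1, 0 } => simplest -5/2
rrrbr: Left { -3 }, Right { -5/2, -2, -1, 0 } => simplest -11/4
rrrbrr: Left { -3 }, Right { -11/4, -5/2, -2, -1, 0 } => simplest -23/8
rrrbrrr: Left { -3 }, Right { -23/8, -11/4, -5/2, -2, -1, 0 } => simplest -47/16
rrrbrrrr: Left { -3 }, Right { -47/16, -23/8, -11/4, -5/2, -2, -1, 0 } => simplest -95/32
rrrbrrrrr: Left { -3 }, Right { -95/32, -47/16, -23/8, -11/4, -5/2, -2, -1, 0 } => simplest -191/64
rrrbrrrrrr: Left { -3 }, Right { -191/64, -95/32, -47/16, -23/8, -11/4, -5/2, -2, -1, 0 } => simplest -383/128
rrrbrrrrrrb: Left { -3, -383/128 }, Right { -191/64, -95/32, -47/16, -23/8, -11/4, -5/2, -2, -1, 0 } => simplest -765/256
rrrbrrrrrrbb: Left { -3, -383/128, -765/256 }, Right { -191/64, -95/32, -47/16, -23/8, -11/4, -5/2, -2, -1, 0 } => simplest -1529/512
rrrbrrrrrrbbb: Left { -3, -383/128, -765/256, -1529/512 }, Right { -191/64, -95/32, -47/16, -23/8, -11/4, -5/2, -2, -1, 0 } => simplest -3057/1024
rrrbrrrrrrbbbb: Left { -3, -383/128, -765/256, -1529/512, -3057/1024 }, Right { -191/64, -95/32, -47/16, -23/8, -11/4, -5/2, -2, -1, 0 } => simplest -6113/2048
rrrbrrrrrrbbbbb: Left { -3, -383/128, -765/256, -1529/512, -3057/1024, -6113/2048 }, Right { -191/64, -95/32, -47/16, -23/8, -11/4, -5/2, -2, -1, 0 } => simplest -12225/4096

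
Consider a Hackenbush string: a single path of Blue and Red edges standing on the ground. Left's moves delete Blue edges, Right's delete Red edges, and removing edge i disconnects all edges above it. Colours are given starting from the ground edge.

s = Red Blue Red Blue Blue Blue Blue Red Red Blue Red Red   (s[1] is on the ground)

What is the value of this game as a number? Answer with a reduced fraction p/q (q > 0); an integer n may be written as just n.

-1079/2048

Build G(s[:k]) for k = 1..12, string s = Red Blue Red Blue Blue Blue Blue Red Red Blue Red Red.
R: Left { ∅ }, Right { 0 } so simplest -1
RB: Left { -1 }, Right { 0 } so simplest -1/2
RBR: Left { -1 }, Right { -1/2 0 } so simplest -3/4
RBRB: Left { -1 -3/4 }, Right { -1/2 0 } so simplest -5/8
RBRBB: Left { -1 -3/4 -5/8 }, Right { -1/2 0 } so simplest -9/16
RBRBBB: Left { -1 -3/4 -5/8 -9/16 }, Right { -1/2 0 } so simplest -17/32
RBRBBBB: Left { -1 -3/4 -5/8 -9/16 -17/32 }, Right { -1/2 0 } so simplest -33/64
RBRBBBBR: Left { -1 -3/4 -5/8 -9/16 -17/32 }, Right { -33/64 -1/2 0 } so simplest -67/128
RBRBBBBRR: Left { -1 -3/4 -5/8 -9/16 -17/32 }, Right { -67/128 -33/64 -1/2 0 } so simplest -135/256
RBRBBBBRRB: Left { -1 -3/4 -5/8 -9/16 -17/32 -135/256 }, Right { -67/128 -33/64 -1/2 0 } so simplest -269/512
RBRBBBBRRBR: Left { -1 -3/4 -5/8 -9/16 -17/32 -135/256 }, Right { -269/512 -67/128 -33/64 -1/2 0 } so simplest -539/1024
RBRBBBBRRBRR: Left { -1 -3/4 -5/8 -9/16 -17/32 -135/256 }, Right { -539/1024 -269/512 -67/128 -33/64 -1/2 0 } so simplest -1079/2048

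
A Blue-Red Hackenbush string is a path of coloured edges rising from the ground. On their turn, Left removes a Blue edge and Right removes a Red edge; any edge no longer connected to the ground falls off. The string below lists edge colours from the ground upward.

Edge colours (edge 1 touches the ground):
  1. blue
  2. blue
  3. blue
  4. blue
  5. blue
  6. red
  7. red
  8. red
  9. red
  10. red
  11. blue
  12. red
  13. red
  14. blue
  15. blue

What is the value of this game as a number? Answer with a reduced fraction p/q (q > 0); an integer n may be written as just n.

Recurse on prefixes of the 15-edge string blue blue blue blue blue red red red red red blue red red blue blue:
step 1: add blue to get b; options L={ 0 } R={ (no moves) } -> 1
step 2: add blue to get bb; options L={ 0, 1 } R={ (no moves) } -> 2
step 3: add blue to get bbb; options L={ 0, 1, 2 } R={ (no moves) } -> 3
step 4: add blue to get bbbb; options L={ 0, 1, 2, 3 } R={ (no moves) } -> 4
step 5: add blue to get bbbbb; options L={ 0, 1, 2, 3, 4 } R={ (no moves) } -> 5
step 6: add red to get bbbbbr; options L={ 0, 1, 2, 3, 4 } R={ 5 } -> 9/2
step 7: add red to get bbbbbrr; options L={ 0, 1, 2, 3, 4 } R={ 9/2, 5 } -> 17/4
step 8: add red to get bbbbbrrr; options L={ 0, 1, 2, 3, 4 } R={ 17/4, 9/2, 5 } -> 33/8
step 9: add red to get bbbbbrrrr; options L={ 0, 1, 2, 3, 4 } R={ 33/8, 17/4, 9/2, 5 } -> 65/16
step 10: add red to get bbbbbrrrrr; options L={ 0, 1, 2, 3, 4 } R={ 65/16, 33/8, 17/4, 9/2, 5 } -> 129/32
step 11: add blue to get bbbbbrrrrrb; options L={ 0, 1, 2, 3, 4, 129/32 } R={ 65/16, 33/8, 17/4, 9/2, 5 } -> 259/64
step 12: add red to get bbbbbrrrrrbr; options L={ 0, 1, 2, 3, 4, 129/32 } R={ 259/64, 65/16, 33/8, 17/4, 9/2, 5 } -> 517/128
step 13: add red to get bbbbbrrrrrbrr; options L={ 0, 1, 2, 3, 4, 129/32 } R={ 517/128, 259/64, 65/16, 33/8, 17/4, 9/2, 5 } -> 1033/256
step 14: add blue to get bbbbbrrrrrbrrb; options L={ 0, 1, 2, 3, 4, 129/32, 1033/256 } R={ 517/128, 259/64, 65/16, 33/8, 17/4, 9/2, 5 } -> 2067/512
step 15: add blue to get bbbbbrrrrrbrrbb; options L={ 0, 1, 2, 3, 4, 129/32, 1033/256, 2067/512 } R={ 517/128, 259/64, 65/16, 33/8, 17/4, 9/2, 5 } -> 4135/1024

4135/1024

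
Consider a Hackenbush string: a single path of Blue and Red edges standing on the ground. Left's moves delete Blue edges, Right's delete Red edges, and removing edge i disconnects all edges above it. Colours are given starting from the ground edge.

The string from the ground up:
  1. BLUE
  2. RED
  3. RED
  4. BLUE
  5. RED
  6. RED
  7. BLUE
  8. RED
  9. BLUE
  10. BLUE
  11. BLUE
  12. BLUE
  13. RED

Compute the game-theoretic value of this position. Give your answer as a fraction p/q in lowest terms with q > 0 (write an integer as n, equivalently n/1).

value_1 [B]  L=[0]  R=[—]  ⇒ 1
value_2 [BR]  L=[0]  R=[1]  ⇒ 1/2
value_3 [BRR]  L=[0]  R=[1/2,1]  ⇒ 1/4
value_4 [BRRB]  L=[0,1/4]  R=[1/2,1]  ⇒ 3/8
value_5 [BRRBR]  L=[0,1/4]  R=[3/8,1/2,1]  ⇒ 5/16
value_6 [BRRBRR]  L=[0,1/4]  R=[5/16,3/8,1/2,1]  ⇒ 9/32
value_7 [BRRBRRB]  L=[0,1/4,9/32]  R=[5/16,3/8,1/2,1]  ⇒ 19/64
value_8 [BRRBRRBR]  L=[0,1/4,9/32]  R=[19/64,5/16,3/8,1/2,1]  ⇒ 37/128
value_9 [BRRBRRBRB]  L=[0,1/4,9/32,37/128]  R=[19/64,5/16,3/8,1/2,1]  ⇒ 75/256
value_10 [BRRBRRBRBB]  L=[0,1/4,9/32,37/128,75/256]  R=[19/64,5/16,3/8,1/2,1]  ⇒ 151/512
value_11 [BRRBRRBRBBB]  L=[0,1/4,9/32,37/128,75/256,151/512]  R=[19/64,5/16,3/8,1/2,1]  ⇒ 303/1024
value_12 [BRRBRRBRBBBB]  L=[0,1/4,9/32,37/128,75/256,151/512,303/1024]  R=[19/64,5/16,3/8,1/2,1]  ⇒ 607/2048
value_13 [BRRBRRBRBBBBR]  L=[0,1/4,9/32,37/128,75/256,151/512,303/1024]  R=[607/2048,19/64,5/16,3/8,1/2,1]  ⇒ 1213/4096

1213/4096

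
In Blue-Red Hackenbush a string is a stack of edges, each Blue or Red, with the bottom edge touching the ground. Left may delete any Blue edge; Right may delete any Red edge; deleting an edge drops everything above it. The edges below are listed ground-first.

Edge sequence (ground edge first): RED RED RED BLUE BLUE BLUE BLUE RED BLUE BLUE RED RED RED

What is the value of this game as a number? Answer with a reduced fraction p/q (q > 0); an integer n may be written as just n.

1 of 13 · R · max L −∞ · min R 0 — -1
2 of 13 · RR · max L −∞ · min R -1 — -2
3 of 13 · RRR · max L −∞ · min R -2 — -3
4 of 13 · RRRB · max L -3 · min R -2 — -5/2
5 of 13 · RRRBB · max L -5/2 · min R -2 — -9/4
6 of 13 · RRRBBB · max L -9/4 · min R -2 — -17/8
7 of 13 · RRRBBBB · max L -17/8 · min R -2 — -33/16
8 of 13 · RRRBBBBR · max L -17/8 · min R -33/16 — -67/32
9 of 13 · RRRBBBBRB · max L -67/32 · min R -33/16 — -133/64
10 of 13 · RRRBBBBRBB · max L -133/64 · min R -33/16 — -265/128
11 of 13 · RRRBBBBRBBR · max L -133/64 · min R -265/128 — -531/256
12 of 13 · RRRBBBBRBBRR · max L -133/64 · min R -531/256 — -1063/512
13 of 13 · RRRBBBBRBBRRR · max L -133/64 · min R -1063/512 — -2127/1024

-2127/1024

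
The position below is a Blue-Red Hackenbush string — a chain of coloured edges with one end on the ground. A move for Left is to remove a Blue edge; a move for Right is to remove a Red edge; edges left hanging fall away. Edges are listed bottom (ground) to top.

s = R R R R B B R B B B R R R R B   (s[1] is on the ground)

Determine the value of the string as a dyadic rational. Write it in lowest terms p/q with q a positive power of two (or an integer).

-6717/2048

Recurse on prefixes of the 15-edge string R R R R B B R B B B R R R R B:
1 of 15 · R · max L −∞ · min R 0 ⇒ -1
2 of 15 · RR · max L −∞ · min R -1 ⇒ -2
3 of 15 · RRR · max L −∞ · min R -2 ⇒ -3
4 of 15 · RRRR · max L −∞ · min R -3 ⇒ -4
5 of 15 · RRRRB · max L -4 · min R -3 ⇒ -7/2
6 of 15 · RRRRBB · max L -7/2 · min R -3 ⇒ -13/4
7 of 15 · RRRRBBR · max L -7/2 · min R -13/4 ⇒ -27/8
8 of 15 · RRRRBBRB · max L -27/8 · min R -13/4 ⇒ -53/16
9 of 15 · RRRRBBRBB · max L -53/16 · min R -13/4 ⇒ -105/32
10 of 15 · RRRRBBRBBB · max L -105/32 · min R -13/4 ⇒ -209/64
11 of 15 · RRRRBBRBBBR · max L -105/32 · min R -209/64 ⇒ -419/128
12 of 15 · RRRRBBRBBBRR · max L -105/32 · min R -419/128 ⇒ -839/256
13 of 15 · RRRRBBRBBBRRR · max L -105/32 · min R -839/256 ⇒ -1679/512
14 of 15 · RRRRBBRBBBRRRR · max L -105/32 · min R -1679/512 ⇒ -3359/1024
15 of 15 · RRRRBBRBBBRRRRB · max L -3359/1024 · min R -1679/512 ⇒ -6717/2048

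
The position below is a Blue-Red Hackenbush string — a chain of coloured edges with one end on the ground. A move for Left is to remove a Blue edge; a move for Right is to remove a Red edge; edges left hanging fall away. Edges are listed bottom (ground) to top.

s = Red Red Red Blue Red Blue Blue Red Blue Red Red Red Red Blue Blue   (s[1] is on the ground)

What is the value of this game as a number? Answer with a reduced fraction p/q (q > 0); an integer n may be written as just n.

-10617/4096

v(R) = { ∅ | 0 } so -1
v(RR) = { ∅ | -1, 0 } so -2
v(RRR) = { ∅ | -2, -1, 0 } so -3
v(RRRB) = { -3 | -2, -1, 0 } so -5/2
v(RRRBR) = { -3 | -5/2, -2, -1, 0 } so -11/4
v(RRRBRB) = { -3, -11/4 | -5/2, -2, -1, 0 } so -21/8
v(RRRBRBB) = { -3, -11/4, -21/8 | -5/2, -2, -1, 0 } so -41/16
v(RRRBRBBR) = { -3, -11/4, -21/8 | -41/16, -5/2, -2, -1, 0 } so -83/32
v(RRRBRBBRB) = { -3, -11/4, -21/8, -83/32 | -41/16, -5/2, -2, -1, 0 } so -165/64
v(RRRBRBBRBR) = { -3, -11/4, -21/8, -83/32 | -165/64, -41/16, -5/2, -2, -1, 0 } so -331/128
v(RRRBRBBRBRR) = { -3, -11/4, -21/8, -83/32 | -331/128, -165/64, -41/16, -5/2, -2, -1, 0 } so -663/256
v(RRRBRBBRBRRR) = { -3, -11/4, -21/8, -83/32 | -663/256, -331/128, -165/64, -41/16, -5/2, -2, -1, 0 } so -1327/512
v(RRRBRBBRBRRRR) = { -3, -11/4, -21/8, -83/32 | -1327/512, -663/256, -331/128, -165/64, -41/16, -5/2, -2, -1, 0 } so -2655/1024
v(RRRBRBBRBRRRRB) = { -3, -11/4, -21/8, -83/32, -2655/1024 | -1327/512, -663/256, -331/128, -165/64, -41/16, -5/2, -2, -1, 0 } so -5309/2048
v(RRRBRBBRBRRRRBB) = { -3, -11/4, -21/8, -83/32, -2655/1024, -5309/2048 | -1327/512, -663/256, -331/128, -165/64, -41/16, -5/2, -2, -1, 0 } so -10617/4096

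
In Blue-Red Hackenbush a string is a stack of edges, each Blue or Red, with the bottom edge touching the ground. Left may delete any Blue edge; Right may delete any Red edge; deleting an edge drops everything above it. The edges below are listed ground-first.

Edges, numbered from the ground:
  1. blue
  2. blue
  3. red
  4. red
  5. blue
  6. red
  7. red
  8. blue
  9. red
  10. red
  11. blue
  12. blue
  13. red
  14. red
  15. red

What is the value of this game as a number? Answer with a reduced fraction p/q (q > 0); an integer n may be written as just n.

10545/8192

1 of 15 · b · max L 0 · min R +∞ so 1
2 of 15 · bb · max L 1 · min R +∞ so 2
3 of 15 · bbr · max L 1 · min R 2 so 3/2
4 of 15 · bbrr · max L 1 · min R 3/2 so 5/4
5 of 15 · bbrrb · max L 5/4 · min R 3/2 so 11/8
6 of 15 · bbrrbr · max L 5/4 · min R 11/8 so 21/16
7 of 15 · bbrrbrr · max L 5/4 · min R 21/16 so 41/32
8 of 15 · bbrrbrrb · max L 41/32 · min R 21/16 so 83/64
9 of 15 · bbrrbrrbr · max L 41/32 · min R 83/64 so 165/128
10 of 15 · bbrrbrrbrr · max L 41/32 · min R 165/128 so 329/256
11 of 15 · bbrrbrrbrrb · max L 329/256 · min R 165/128 so 659/512
12 of 15 · bbrrbrrbrrbb · max L 659/512 · min R 165/128 so 1319/1024
13 of 15 · bbrrbrrbrrbbr · max L 659/512 · min R 1319/1024 so 2637/2048
14 of 15 · bbrrbrrbrrbbrr · max L 659/512 · min R 2637/2048 so 5273/4096
15 of 15 · bbrrbrrbrrbbrrr · max L 659/512 · min R 5273/4096 so 10545/8192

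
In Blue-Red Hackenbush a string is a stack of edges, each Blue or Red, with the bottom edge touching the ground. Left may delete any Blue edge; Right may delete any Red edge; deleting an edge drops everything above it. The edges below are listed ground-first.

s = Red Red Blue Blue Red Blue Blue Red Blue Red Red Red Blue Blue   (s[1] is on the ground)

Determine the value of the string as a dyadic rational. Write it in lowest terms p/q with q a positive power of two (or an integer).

-5305/4096

Prefix values for Red Red Blue Blue Red Blue Blue Red Blue Red Red Red Blue Blue via {L|R} + simplicity:
step 1: add Red to get R; options L={ — } R={ 0 } gives -1
step 2: add Red to get RR; options L={ — } R={ -1, 0 } gives -2
step 3: add Blue to get RRB; options L={ -2 } R={ -1, 0 } gives -3/2
step 4: add Blue to get RRBB; options L={ -2, -3/2 } R={ -1, 0 } gives -5/4
step 5: add Red to get RRBBR; options L={ -2, -3/2 } R={ -5/4, -1, 0 } gives -11/8
step 6: add Blue to get RRBBRB; options L={ -2, -3/2, -11/8 } R={ -5/4, -1, 0 } gives -21/16
step 7: add Blue to get RRBBRBB; options L={ -2, -3/2, -11/8, -21/16 } R={ -5/4, -1, 0 } gives -41/32
step 8: add Red to get RRBBRBBR; options L={ -2, -3/2, -11/8, -21/16 } R={ -41/32, -5/4, -1, 0 } gives -83/64
step 9: add Blue to get RRBBRBBRB; options L={ -2, -3/2, -11/8, -21/16, -83/64 } R={ -41/32, -5/4, -1, 0 } gives -165/128
step 10: add Red to get RRBBRBBRBR; options L={ -2, -3/2, -11/8, -21/16, -83/64 } R={ -165/128, -41/32, -5/4, -1, 0 } gives -331/256
step 11: add Red to get RRBBRBBRBRR; options L={ -2, -3/2, -11/8, -21/16, -83/64 } R={ -331/256, -165/128, -41/32, -5/4, -1, 0 } gives -663/512
step 12: add Red to get RRBBRBBRBRRR; options L={ -2, -3/2, -11/8, -21/16, -83/64 } R={ -663/512, -331/256, -165/128, -41/32, -5/4, -1, 0 } gives -1327/1024
step 13: add Blue to get RRBBRBBRBRRRB; options L={ -2, -3/2, -11/8, -21/16, -83/64, -1327/1024 } R={ -663/512, -331/256, -165/128, -41/32, -5/4, -1, 0 } gives -2653/2048
step 14: add Blue to get RRBBRBBRBRRRBB; options L={ -2, -3/2, -11/8, -21/16, -83/64, -1327/1024, -2653/2048 } R={ -663/512, -331/256, -165/128, -41/32, -5/4, -1, 0 } gives -5305/4096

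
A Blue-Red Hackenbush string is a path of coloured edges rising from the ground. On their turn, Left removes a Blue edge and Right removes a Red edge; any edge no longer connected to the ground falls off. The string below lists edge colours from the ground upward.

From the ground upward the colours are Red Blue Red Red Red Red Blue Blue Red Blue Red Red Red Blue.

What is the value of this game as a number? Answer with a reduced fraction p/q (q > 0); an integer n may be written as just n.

-7773/8192

Prefix values for Red Blue Red Red Red Red Blue Blue Red Blue Red Red Red Blue via {L|R} + simplicity:
G_1 [R]  L=[]  R=[0]  => -1
G_2 [RB]  L=[-1]  R=[0]  => -1/2
G_3 [RBR]  L=[-1]  R=[-1/2 0]  => -3/4
G_4 [RBRR]  L=[-1]  R=[-3/4 -1/2 0]  => -7/8
G_5 [RBRRR]  L=[-1]  R=[-7/8 -3/4 -1/2 0]  => -15/16
G_6 [RBRRRR]  L=[-1]  R=[-15/16 -7/8 -3/4 -1/2 0]  => -31/32
G_7 [RBRRRRB]  L=[-1 -31/32]  R=[-15/16 -7/8 -3/4 -1/2 0]  => -61/64
G_8 [RBRRRRBB]  L=[-1 -31/32 -61/64]  R=[-15/16 -7/8 -3/4 -1/2 0]  => -121/128
G_9 [RBRRRRBBR]  L=[-1 -31/32 -61/64]  R=[-121/128 -15/16 -7/8 -3/4 -1/2 0]  => -243/256
G_10 [RBRRRRBBRB]  L=[-1 -31/32 -61/64 -243/256]  R=[-121/128 -15/16 -7/8 -3/4 -1/2 0]  => -485/512
G_11 [RBRRRRBBRBR]  L=[-1 -31/32 -61/64 -243/256]  R=[-485/512 -121/128 -15/16 -7/8 -3/4 -1/2 0]  => -971/1024
G_12 [RBRRRRBBRBRR]  L=[-1 -31/32 -61/64 -243/256]  R=[-971/1024 -485/512 -121/128 -15/16 -7/8 -3/4 -1/2 0]  => -1943/2048
G_13 [RBRRRRBBRBRRR]  L=[-1 -31/32 -61/64 -243/256]  R=[-1943/2048 -971/1024 -485/512 -121/128 -15/16 -7/8 -3/4 -1/2 0]  => -3887/4096
G_14 [RBRRRRBBRBRRRB]  L=[-1 -31/32 -61/64 -243/256 -3887/4096]  R=[-1943/2048 -971/1024 -485/512 -121/128 -15/16 -7/8 -3/4 -1/2 0]  => -7773/8192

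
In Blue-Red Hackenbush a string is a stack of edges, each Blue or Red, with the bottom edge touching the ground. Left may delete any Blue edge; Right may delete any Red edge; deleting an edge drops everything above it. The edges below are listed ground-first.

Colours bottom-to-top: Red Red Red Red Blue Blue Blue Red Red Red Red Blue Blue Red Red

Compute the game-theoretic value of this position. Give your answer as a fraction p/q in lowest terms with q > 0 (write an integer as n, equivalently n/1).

-6631/2048

edge 1 of 15 (Red): { · | 0 } so -1
edge 2 of 15 (Red): { · | -1,0 } so -2
edge 3 of 15 (Red): { · | -2,-1,0 } so -3
edge 4 of 15 (Red): { · | -3,-2,-1,0 } so -4
edge 5 of 15 (Blue): { -4 | -3,-2,-1,0 } so -7/2
edge 6 of 15 (Blue): { -4,-7/2 | -3,-2,-1,0 } so -13/4
edge 7 of 15 (Blue): { -4,-7/2,-13/4 | -3,-2,-1,0 } so -25/8
edge 8 of 15 (Red): { -4,-7/2,-13/4 | -25/8,-3,-2,-1,0 } so -51/16
edge 9 of 15 (Red): { -4,-7/2,-13/4 | -51/16,-25/8,-3,-2,-1,0 } so -103/32
edge 10 of 15 (Red): { -4,-7/2,-13/4 | -103/32,-51/16,-25/8,-3,-2,-1,0 } so -207/64
edge 11 of 15 (Red): { -4,-7/2,-13/4 | -207/64,-103/32,-51/16,-25/8,-3,-2,-1,0 } so -415/128
edge 12 of 15 (Blue): { -4,-7/2,-13/4,-415/128 | -207/64,-103/32,-51/16,-25/8,-3,-2,-1,0 } so -829/256
edge 13 of 15 (Blue): { -4,-7/2,-13/4,-415/128,-829/256 | -207/64,-103/32,-51/16,-25/8,-3,-2,-1,0 } so -1657/512
edge 14 of 15 (Red): { -4,-7/2,-13/4,-415/128,-829/256 | -1657/512,-207/64,-103/32,-51/16,-25/8,-3,-2,-1,0 } so -3315/1024
edge 15 of 15 (Red): { -4,-7/2,-13/4,-415/128,-829/256 | -3315/1024,-1657/512,-207/64,-103/32,-51/16,-25/8,-3,-2,-1,0 } so -6631/2048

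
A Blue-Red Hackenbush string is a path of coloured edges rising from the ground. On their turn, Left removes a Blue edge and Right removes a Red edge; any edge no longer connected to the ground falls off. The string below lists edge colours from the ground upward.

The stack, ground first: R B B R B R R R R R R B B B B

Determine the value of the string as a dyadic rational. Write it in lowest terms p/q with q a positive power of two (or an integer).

Recurse on prefixes of the 15-edge string R B B R B R R R R R R B B B B:
1 of 15 · R · max L −∞ · min R 0 -> -1
2 of 15 · RB · max L -1 · min R 0 -> -1/2
3 of 15 · RBB · max L -1/2 · min R 0 -> -1/4
4 of 15 · RBBR · max L -1/2 · min R -1/4 -> -3/8
5 of 15 · RBBRB · max L -3/8 · min R -1/4 -> -5/16
6 of 15 · RBBRBR · max L -3/8 · min R -5/16 -> -11/32
7 of 15 · RBBRBRR · max L -3/8 · min R -11/32 -> -23/64
8 of 15 · RBBRBRRR · max L -3/8 · min R -23/64 -> -47/128
9 of 15 · RBBRBRRRR · max L -3/8 · min R -47/128 -> -95/256
10 of 15 · RBBRBRRRRR · max L -3/8 · min R -95/256 -> -191/512
11 of 15 · RBBRBRRRRRR · max L -3/8 · min R -191/512 -> -383/1024
12 of 15 · RBBRBRRRRRRB · max L -383/1024 · min R -191/512 -> -765/2048
13 of 15 · RBBRBRRRRRRBB · max L -765/2048 · min R -191/512 -> -1529/4096
14 of 15 · RBBRBRRRRRRBBB · max L -1529/4096 · min R -191/512 -> -3057/8192
15 of 15 · RBBRBRRRRRRBBBB · max L -3057/8192 · min R -191/512 -> -6113/16384

-6113/16384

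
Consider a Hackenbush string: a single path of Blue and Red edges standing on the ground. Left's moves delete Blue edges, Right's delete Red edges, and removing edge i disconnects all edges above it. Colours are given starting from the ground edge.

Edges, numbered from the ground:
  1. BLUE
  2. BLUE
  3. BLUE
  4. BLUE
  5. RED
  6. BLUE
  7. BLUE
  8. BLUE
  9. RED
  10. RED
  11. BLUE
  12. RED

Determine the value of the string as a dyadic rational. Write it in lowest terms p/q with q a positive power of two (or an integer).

997/256

Recurse on prefixes of the 12-edge string BLUE BLUE BLUE BLUE RED BLUE BLUE BLUE RED RED BLUE RED:
edge 1 of 12 (BLUE): { 0 | (no moves) } = 1
edge 2 of 12 (BLUE): { 0 1 | (no moves) } = 2
edge 3 of 12 (BLUE): { 0 1 2 | (no moves) } = 3
edge 4 of 12 (BLUE): { 0 1 2 3 | (no moves) } = 4
edge 5 of 12 (RED): { 0 1 2 3 | 4 } = 7/2
edge 6 of 12 (BLUE): { 0 1 2 3 7/2 | 4 } = 15/4
edge 7 of 12 (BLUE): { 0 1 2 3 7/2 15/4 | 4 } = 31/8
edge 8 of 12 (BLUE): { 0 1 2 3 7/2 15/4 31/8 | 4 } = 63/16
edge 9 of 12 (RED): { 0 1 2 3 7/2 15/4 31/8 | 63/16 4 } = 125/32
edge 10 of 12 (RED): { 0 1 2 3 7/2 15/4 31/8 | 125/32 63/16 4 } = 249/64
edge 11 of 12 (BLUE): { 0 1 2 3 7/2 15/4 31/8 249/64 | 125/32 63/16 4 } = 499/128
edge 12 of 12 (RED): { 0 1 2 3 7/2 15/4 31/8 249/64 | 499/128 125/32 63/16 4 } = 997/256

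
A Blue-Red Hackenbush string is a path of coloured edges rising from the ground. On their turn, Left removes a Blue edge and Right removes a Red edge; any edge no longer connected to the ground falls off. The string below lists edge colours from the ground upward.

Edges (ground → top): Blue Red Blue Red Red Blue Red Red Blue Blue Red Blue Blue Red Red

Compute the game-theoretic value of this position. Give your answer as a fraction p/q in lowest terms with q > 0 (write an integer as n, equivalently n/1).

9433/16384

edge 1 of 15 (Blue): { 0 | ∅ } ⇒ 1
edge 2 of 15 (Red): { 0 | 1 } ⇒ 1/2
edge 3 of 15 (Blue): { 0 1/2 | 1 } ⇒ 3/4
edge 4 of 15 (Red): { 0 1/2 | 3/4 1 } ⇒ 5/8
edge 5 of 15 (Red): { 0 1/2 | 5/8 3/4 1 } ⇒ 9/16
edge 6 of 15 (Blue): { 0 1/2 9/16 | 5/8 3/4 1 } ⇒ 19/32
edge 7 of 15 (Red): { 0 1/2 9/16 | 19/32 5/8 3/4 1 } ⇒ 37/64
edge 8 of 15 (Red): { 0 1/2 9/16 | 37/64 19/32 5/8 3/4 1 } ⇒ 73/128
edge 9 of 15 (Blue): { 0 1/2 9/16 73/128 | 37/64 19/32 5/8 3/4 1 } ⇒ 147/256
edge 10 of 15 (Blue): { 0 1/2 9/16 73/128 147/256 | 37/64 19/32 5/8 3/4 1 } ⇒ 295/512
edge 11 of 15 (Red): { 0 1/2 9/16 73/128 147/256 | 295/512 37/64 19/32 5/8 3/4 1 } ⇒ 589/1024
edge 12 of 15 (Blue): { 0 1/2 9/16 73/128 147/256 589/1024 | 295/512 37/64 19/32 5/8 3/4 1 } ⇒ 1179/2048
edge 13 of 15 (Blue): { 0 1/2 9/16 73/128 147/256 589/1024 1179/2048 | 295/512 37/64 19/32 5/8 3/4 1 } ⇒ 2359/4096
edge 14 of 15 (Red): { 0 1/2 9/16 73/128 147/256 589/1024 1179/2048 | 2359/4096 295/512 37/64 19/32 5/8 3/4 1 } ⇒ 4717/8192
edge 15 of 15 (Red): { 0 1/2 9/16 73/128 147/256 589/1024 1179/2048 | 4717/8192 2359/4096 295/512 37/64 19/32 5/8 3/4 1 } ⇒ 9433/16384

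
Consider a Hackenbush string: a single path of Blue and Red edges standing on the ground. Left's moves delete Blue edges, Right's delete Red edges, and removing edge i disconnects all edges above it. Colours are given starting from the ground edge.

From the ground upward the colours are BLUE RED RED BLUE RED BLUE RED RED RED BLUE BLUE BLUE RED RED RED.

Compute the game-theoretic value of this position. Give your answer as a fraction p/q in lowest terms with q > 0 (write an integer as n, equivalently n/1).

B: Left { 0 }, Right { (no moves) } => simplest 1
BR: Left { 0 }, Right { 1 } => simplest 1/2
BRR: Left { 0 }, Right { 1/2; 1 } => simplest 1/4
BRRB: Left { 0; 1/4 }, Right { 1/2; 1 } => simplest 3/8
BRRBR: Left { 0; 1/4 }, Right { 3/8; 1/2; 1 } => simplest 5/16
BRRBRB: Left { 0; 1/4; 5/16 }, Right { 3/8; 1/2; 1 } => simplest 11/32
BRRBRBR: Left { 0; 1/4; 5/16 }, Right { 11/32; 3/8; 1/2; 1 } => simplest 21/64
BRRBRBRR: Left { 0; 1/4; 5/16 }, Right { 21/64; 11/32; 3/8; 1/2; 1 } => simplest 41/128
BRRBRBRRR: Left { 0; 1/4; 5/16 }, Right { 41/128; 21/64; 11/32; 3/8; 1/2; 1 } => simplest 81/256
BRRBRBRRRB: Left { 0; 1/4; 5/16; 81/256 }, Right { 41/128; 21/64; 11/32; 3/8; 1/2; 1 } => simplest 163/512
BRRBRBRRRBB: Left { 0; 1/4; 5/16; 81/256; 163/512 }, Right { 41/128; 21/64; 11/32; 3/8; 1/2; 1 } => simplest 327/1024
BRRBRBRRRBBB: Left { 0; 1/4; 5/16; 81/256; 163/512; 327/1024 }, Right { 41/128; 21/64; 11/32; 3/8; 1/2; 1 } => simplest 655/2048
BRRBRBRRRBBBR: Left { 0; 1/4; 5/16; 81/256; 163/512; 327/1024 }, Right { 655/2048; 41/128; 21/64; 11/32; 3/8; 1/2; 1 } => simplest 1309/4096
BRRBRBRRRBBBRR: Left { 0; 1/4; 5/16; 81/256; 163/512; 327/1024 }, Right { 1309/4096; 655/2048; 41/128; 21/64; 11/32; 3/8; 1/2; 1 } => simplest 2617/8192
BRRBRBRRRBBBRRR: Left { 0; 1/4; 5/16; 81/256; 163/512; 327/1024 }, Right { 2617/8192; 1309/4096; 655/2048; 41/128; 21/64; 11/32; 3/8; 1/2; 1 } => simplest 5233/16384

5233/16384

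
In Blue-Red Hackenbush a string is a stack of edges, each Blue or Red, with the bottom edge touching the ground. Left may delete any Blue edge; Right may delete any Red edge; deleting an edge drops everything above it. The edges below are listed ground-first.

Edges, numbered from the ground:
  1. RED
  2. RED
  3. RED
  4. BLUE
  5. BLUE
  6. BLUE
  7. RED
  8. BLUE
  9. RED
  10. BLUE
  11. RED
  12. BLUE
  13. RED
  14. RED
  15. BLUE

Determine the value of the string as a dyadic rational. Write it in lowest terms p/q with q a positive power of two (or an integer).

g(R) = { — | 0 } ⇒ -1
g(RR) = { — | -1,0 } ⇒ -2
g(RRR) = { — | -2,-1,0 } ⇒ -3
g(RRRB) = { -3 | -2,-1,0 } ⇒ -5/2
g(RRRBB) = { -3,-5/2 | -2,-1,0 } ⇒ -9/4
g(RRRBBB) = { -3,-5/2,-9/4 | -2,-1,0 } ⇒ -17/8
g(RRRBBBR) = { -3,-5/2,-9/4 | -17/8,-2,-1,0 } ⇒ -35/16
g(RRRBBBRB) = { -3,-5/2,-9/4,-35/16 | -17/8,-2,-1,0 } ⇒ -69/32
g(RRRBBBRBR) = { -3,-5/2,-9/4,-35/16 | -69/32,-17/8,-2,-1,0 } ⇒ -139/64
g(RRRBBBRBRB) = { -3,-5/2,-9/4,-35/16,-139/64 | -69/32,-17/8,-2,-1,0 } ⇒ -277/128
g(RRRBBBRBRBR) = { -3,-5/2,-9/4,-35/16,-139/64 | -277/128,-69/32,-17/8,-2,-1,0 } ⇒ -555/256
g(RRRBBBRBRBRB) = { -3,-5/2,-9/4,-35/16,-139/64,-555/256 | -277/128,-69/32,-17/8,-2,-1,0 } ⇒ -1109/512
g(RRRBBBRBRBRBR) = { -3,-5/2,-9/4,-35/16,-139/64,-555/256 | -1109/512,-277/128,-69/32,-17/8,-2,-1,0 } ⇒ -2219/1024
g(RRRBBBRBRBRBRR) = { -3,-5/2,-9/4,-35/16,-139/64,-555/256 | -2219/1024,-1109/512,-277/128,-69/32,-17/8,-2,-1,0 } ⇒ -4439/2048
g(RRRBBBRBRBRBRRB) = { -3,-5/2,-9/4,-35/16,-139/64,-555/256,-4439/2048 | -2219/1024,-1109/512,-277/128,-69/32,-17/8,-2,-1,0 } ⇒ -8877/4096

-8877/4096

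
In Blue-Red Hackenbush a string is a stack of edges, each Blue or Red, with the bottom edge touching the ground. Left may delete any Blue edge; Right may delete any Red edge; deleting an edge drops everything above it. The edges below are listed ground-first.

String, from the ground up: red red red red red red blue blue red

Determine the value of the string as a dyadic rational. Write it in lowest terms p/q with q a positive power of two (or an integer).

Build value(s[:k]) for k = 1..9, string s = red red red red red red blue blue red.
value_1 [r]  L=[none]  R=[0]  so -1
value_2 [rr]  L=[none]  R=[-1,0]  so -2
value_3 [rrr]  L=[none]  R=[-2,-1,0]  so -3
value_4 [rrrr]  L=[none]  R=[-3,-2,-1,0]  so -4
value_5 [rrrrr]  L=[none]  R=[-4,-3,-2,-1,0]  so -5
value_6 [rrrrrr]  L=[none]  R=[-5,-4,-3,-2,-1,0]  so -6
value_7 [rrrrrrb]  L=[-6]  R=[-5,-4,-3,-2,-1,0]  so -11/2
value_8 [rrrrrrbb]  L=[-6,-11/2]  R=[-5,-4,-3,-2,-1,0]  so -21/4
value_9 [rrrrrrbbr]  L=[-6,-11/2]  R=[-21/4,-5,-4,-3,-2,-1,0]  so -43/8

-43/8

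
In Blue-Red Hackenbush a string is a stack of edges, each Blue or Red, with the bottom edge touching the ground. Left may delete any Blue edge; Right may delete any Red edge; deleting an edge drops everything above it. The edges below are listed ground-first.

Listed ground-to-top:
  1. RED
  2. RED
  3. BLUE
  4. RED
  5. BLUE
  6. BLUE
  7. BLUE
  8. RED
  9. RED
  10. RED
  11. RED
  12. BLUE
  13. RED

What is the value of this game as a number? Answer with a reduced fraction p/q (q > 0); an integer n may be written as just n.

1 of 13 · R · max L −∞ · min R 0 => -1
2 of 13 · RR · max L −∞ · min R -1 => -2
3 of 13 · RRB · max L -2 · min R -1 => -3/2
4 of 13 · RRBR · max L -2 · min R -3/2 => -7/4
5 of 13 · RRBRB · max L -7/4 · min R -3/2 => -13/8
6 of 13 · RRBRBB · max L -13/8 · min R -3/2 => -25/16
7 of 13 · RRBRBBB · max L -25/16 · min R -3/2 => -49/32
8 of 13 · RRBRBBBR · max L -25/16 · min R -49/32 => -99/64
9 of 13 · RRBRBBBRR · max L -25/16 · min R -99/64 => -199/128
10 of 13 · RRBRBBBRRR · max L -25/16 · min R -199/128 => -399/256
11 of 13 · RRBRBBBRRRR · max L -25/16 · min R -399/256 => -799/512
12 of 13 · RRBRBBBRRRRB · max L -799/512 · min R -399/256 => -1597/1024
13 of 13 · RRBRBBBRRRRBR · max L -799/512 · min R -1597/1024 => -3195/2048

-3195/2048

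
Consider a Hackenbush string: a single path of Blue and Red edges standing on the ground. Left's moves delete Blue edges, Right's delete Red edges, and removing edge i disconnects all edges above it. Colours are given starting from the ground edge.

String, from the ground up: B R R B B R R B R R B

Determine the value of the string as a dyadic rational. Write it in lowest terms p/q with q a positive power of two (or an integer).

403/1024

B: Left { 0 }, Right { · } — simplest 1
BR: Left { 0 }, Right { 1 } — simplest 1/2
BRR: Left { 0 }, Right { 1/2 1 } — simplest 1/4
BRRB: Left { 0 1/4 }, Right { 1/2 1 } — simplest 3/8
BRRBB: Left { 0 1/4 3/8 }, Right { 1/2 1 } — simplest 7/16
BRRBBR: Left { 0 1/4 3/8 }, Right { 7/16 1/2 1 } — simplest 13/32
BRRBBRR: Left { 0 1/4 3/8 }, Right { 13/32 7/16 1/2 1 } — simplest 25/64
BRRBBRRB: Left { 0 1/4 3/8 25/64 }, Right { 13/32 7/16 1/2 1 } — simplest 51/128
BRRBBRRBR: Left { 0 1/4 3/8 25/64 }, Right { 51/128 13/32 7/16 1/2 1 } — simplest 101/256
BRRBBRRBRR: Left { 0 1/4 3/8 25/64 }, Right { 101/256 51/128 13/32 7/16 1/2 1 } — simplest 201/512
BRRBBRRBRRB: Left { 0 1/4 3/8 25/64 201/512 }, Right { 101/256 51/128 13/32 7/16 1/2 1 } — simplest 403/1024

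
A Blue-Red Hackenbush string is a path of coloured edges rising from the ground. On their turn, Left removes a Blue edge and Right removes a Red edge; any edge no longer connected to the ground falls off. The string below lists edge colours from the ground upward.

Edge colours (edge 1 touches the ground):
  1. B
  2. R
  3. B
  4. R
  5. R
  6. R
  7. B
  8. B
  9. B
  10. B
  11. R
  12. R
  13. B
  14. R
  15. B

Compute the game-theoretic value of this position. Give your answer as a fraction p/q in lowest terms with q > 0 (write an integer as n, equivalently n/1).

9163/16384

edge 1 of 15 (B): { 0 | ∅ } = 1
edge 2 of 15 (R): { 0 | 1 } = 1/2
edge 3 of 15 (B): { 0, 1/2 | 1 } = 3/4
edge 4 of 15 (R): { 0, 1/2 | 3/4, 1 } = 5/8
edge 5 of 15 (R): { 0, 1/2 | 5/8, 3/4, 1 } = 9/16
edge 6 of 15 (R): { 0, 1/2 | 9/16, 5/8, 3/4, 1 } = 17/32
edge 7 of 15 (B): { 0, 1/2, 17/32 | 9/16, 5/8, 3/4, 1 } = 35/64
edge 8 of 15 (B): { 0, 1/2, 17/32, 35/64 | 9/16, 5/8, 3/4, 1 } = 71/128
edge 9 of 15 (B): { 0, 1/2, 17/32, 35/64, 71/128 | 9/16, 5/8, 3/4, 1 } = 143/256
edge 10 of 15 (B): { 0, 1/2, 17/32, 35/64, 71/128, 143/256 | 9/16, 5/8, 3/4, 1 } = 287/512
edge 11 of 15 (R): { 0, 1/2, 17/32, 35/64, 71/128, 143/256 | 287/512, 9/16, 5/8, 3/4, 1 } = 573/1024
edge 12 of 15 (R): { 0, 1/2, 17/32, 35/64, 71/128, 143/256 | 573/1024, 287/512, 9/16, 5/8, 3/4, 1 } = 1145/2048
edge 13 of 15 (B): { 0, 1/2, 17/32, 35/64, 71/128, 143/256, 1145/2048 | 573/1024, 287/512, 9/16, 5/8, 3/4, 1 } = 2291/4096
edge 14 of 15 (R): { 0, 1/2, 17/32, 35/64, 71/128, 143/256, 1145/2048 | 2291/4096, 573/1024, 287/512, 9/16, 5/8, 3/4, 1 } = 4581/8192
edge 15 of 15 (B): { 0, 1/2, 17/32, 35/64, 71/128, 143/256, 1145/2048, 4581/8192 | 2291/4096, 573/1024, 287/512, 9/16, 5/8, 3/4, 1 } = 9163/16384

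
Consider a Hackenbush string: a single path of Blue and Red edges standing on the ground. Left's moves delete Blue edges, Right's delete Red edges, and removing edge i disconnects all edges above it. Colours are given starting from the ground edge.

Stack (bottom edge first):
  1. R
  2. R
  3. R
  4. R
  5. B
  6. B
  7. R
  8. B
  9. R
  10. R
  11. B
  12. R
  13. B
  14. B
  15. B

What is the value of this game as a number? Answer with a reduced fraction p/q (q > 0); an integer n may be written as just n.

-6865/2048

Prefix values for R R R R B B R B R R B R B B B via {L|R} + simplicity:
edge 1 of 15 (R): { — | 0 } ⇒ -1
edge 2 of 15 (R): { — | -1 0 } ⇒ -2
edge 3 of 15 (R): { — | -2 -1 0 } ⇒ -3
edge 4 of 15 (R): { — | -3 -2 -1 0 } ⇒ -4
edge 5 of 15 (B): { -4 | -3 -2 -1 0 } ⇒ -7/2
edge 6 of 15 (B): { -4 -7/2 | -3 -2 -1 0 } ⇒ -13/4
edge 7 of 15 (R): { -4 -7/2 | -13/4 -3 -2 -1 0 } ⇒ -27/8
edge 8 of 15 (B): { -4 -7/2 -27/8 | -13/4 -3 -2 -1 0 } ⇒ -53/16
edge 9 of 15 (R): { -4 -7/2 -27/8 | -53/16 -13/4 -3 -2 -1 0 } ⇒ -107/32
edge 10 of 15 (R): { -4 -7/2 -27/8 | -107/32 -53/16 -13/4 -3 -2 -1 0 } ⇒ -215/64
edge 11 of 15 (B): { -4 -7/2 -27/8 -215/64 | -107/32 -53/16 -13/4 -3 -2 -1 0 } ⇒ -429/128
edge 12 of 15 (R): { -4 -7/2 -27/8 -215/64 | -429/128 -107/32 -53/16 -13/4 -3 -2 -1 0 } ⇒ -859/256
edge 13 of 15 (B): { -4 -7/2 -27/8 -215/64 -859/256 | -429/128 -107/32 -53/16 -13/4 -3 -2 -1 0 } ⇒ -1717/512
edge 14 of 15 (B): { -4 -7/2 -27/8 -215/64 -859/256 -1717/512 | -429/128 -107/32 -53/16 -13/4 -3 -2 -1 0 } ⇒ -3433/1024
edge 15 of 15 (B): { -4 -7/2 -27/8 -215/64 -859/256 -1717/512 -3433/1024 | -429/128 -107/32 -53/16 -13/4 -3 -2 -1 0 } ⇒ -6865/2048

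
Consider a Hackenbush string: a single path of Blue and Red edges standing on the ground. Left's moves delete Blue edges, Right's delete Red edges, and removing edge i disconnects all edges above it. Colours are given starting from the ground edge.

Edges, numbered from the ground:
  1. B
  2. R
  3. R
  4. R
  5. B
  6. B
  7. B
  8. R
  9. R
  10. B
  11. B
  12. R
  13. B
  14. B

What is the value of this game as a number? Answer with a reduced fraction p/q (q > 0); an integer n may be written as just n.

1847/8192

Build G(s[:k]) for k = 1..14, string s = B R R R B B B R R B B R B B.
G_1 [B]  L=[0]  R=[∅]  so 1
G_2 [BR]  L=[0]  R=[1]  so 1/2
G_3 [BRR]  L=[0]  R=[1/2,1]  so 1/4
G_4 [BRRR]  L=[0]  R=[1/4,1/2,1]  so 1/8
G_5 [BRRRB]  L=[0,1/8]  R=[1/4,1/2,1]  so 3/16
G_6 [BRRRBB]  L=[0,1/8,3/16]  R=[1/4,1/2,1]  so 7/32
G_7 [BRRRBBB]  L=[0,1/8,3/16,7/32]  R=[1/4,1/2,1]  so 15/64
G_8 [BRRRBBBR]  L=[0,1/8,3/16,7/32]  R=[15/64,1/4,1/2,1]  so 29/128
G_9 [BRRRBBBRR]  L=[0,1/8,3/16,7/32]  R=[29/128,15/64,1/4,1/2,1]  so 57/256
G_10 [BRRRBBBRRB]  L=[0,1/8,3/16,7/32,57/256]  R=[29/128,15/64,1/4,1/2,1]  so 115/512
G_11 [BRRRBBBRRBB]  L=[0,1/8,3/16,7/32,57/256,115/512]  R=[29/128,15/64,1/4,1/2,1]  so 231/1024
G_12 [BRRRBBBRRBBR]  L=[0,1/8,3/16,7/32,57/256,115/512]  R=[231/1024,29/128,15/64,1/4,1/2,1]  so 461/2048
G_13 [BRRRBBBRRBBRB]  L=[0,1/8,3/16,7/32,57/256,115/512,461/2048]  R=[231/1024,29/128,15/64,1/4,1/2,1]  so 923/4096
G_14 [BRRRBBBRRBBRBB]  L=[0,1/8,3/16,7/32,57/256,115/512,461/2048,923/4096]  R=[231/1024,29/128,15/64,1/4,1/2,1]  so 1847/8192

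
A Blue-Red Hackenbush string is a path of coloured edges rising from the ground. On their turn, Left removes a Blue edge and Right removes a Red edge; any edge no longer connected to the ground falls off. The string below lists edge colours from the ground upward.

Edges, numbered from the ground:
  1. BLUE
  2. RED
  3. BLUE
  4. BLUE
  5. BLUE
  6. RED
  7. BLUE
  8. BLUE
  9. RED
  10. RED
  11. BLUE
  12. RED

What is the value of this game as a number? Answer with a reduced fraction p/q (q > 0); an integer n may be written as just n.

1893/2048

Prefix values for BLUE RED BLUE BLUE BLUE RED BLUE BLUE RED RED BLUE RED via {L|R} + simplicity:
1 of 12 · B · max L 0 · min R +∞ ⇒ 1
2 of 12 · BR · max L 0 · min R 1 ⇒ 1/2
3 of 12 · BRB · max L 1/2 · min R 1 ⇒ 3/4
4 of 12 · BRBB · max L 3/4 · min R 1 ⇒ 7/8
5 of 12 · BRBBB · max L 7/8 · min R 1 ⇒ 15/16
6 of 12 · BRBBBR · max L 7/8 · min R 15/16 ⇒ 29/32
7 of 12 · BRBBBRB · max L 29/32 · min R 15/16 ⇒ 59/64
8 of 12 · BRBBBRBB · max L 59/64 · min R 15/16 ⇒ 119/128
9 of 12 · BRBBBRBBR · max L 59/64 · min R 119/128 ⇒ 237/256
10 of 12 · BRBBBRBBRR · max L 59/64 · min R 237/256 ⇒ 473/512
11 of 12 · BRBBBRBBRRB · max L 473/512 · min R 237/256 ⇒ 947/1024
12 of 12 · BRBBBRBBRRBR · max L 473/512 · min R 947/1024 ⇒ 1893/2048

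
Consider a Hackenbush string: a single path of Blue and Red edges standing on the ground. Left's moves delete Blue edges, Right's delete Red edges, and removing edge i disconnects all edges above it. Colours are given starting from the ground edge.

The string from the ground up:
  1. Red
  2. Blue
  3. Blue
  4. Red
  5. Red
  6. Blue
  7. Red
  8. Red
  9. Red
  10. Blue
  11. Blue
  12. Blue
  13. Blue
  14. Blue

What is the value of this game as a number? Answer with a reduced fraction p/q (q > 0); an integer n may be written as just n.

-3521/8192

Prefix values for Red Blue Blue Red Red Blue Red Red Red Blue Blue Blue Blue Blue via {L|R} + simplicity:
v_1 [R]  L=[·]  R=[0]  = -1
v_2 [RB]  L=[-1]  R=[0]  = -1/2
v_3 [RBB]  L=[-1, -1/2]  R=[0]  = -1/4
v_4 [RBBR]  L=[-1, -1/2]  R=[-1/4, 0]  = -3/8
v_5 [RBBRR]  L=[-1, -1/2]  R=[-3/8, -1/4, 0]  = -7/16
v_6 [RBBRRB]  L=[-1, -1/2, -7/16]  R=[-3/8, -1/4, 0]  = -13/32
v_7 [RBBRRBR]  L=[-1, -1/2, -7/16]  R=[-13/32, -3/8, -1/4, 0]  = -27/64
v_8 [RBBRRBRR]  L=[-1, -1/2, -7/16]  R=[-27/64, -13/32, -3/8, -1/4, 0]  = -55/128
v_9 [RBBRRBRRR]  L=[-1, -1/2, -7/16]  R=[-55/128, -27/64, -13/32, -3/8, -1/4, 0]  = -111/256
v_10 [RBBRRBRRRB]  L=[-1, -1/2, -7/16, -111/256]  R=[-55/128, -27/64, -13/32, -3/8, -1/4, 0]  = -221/512
v_11 [RBBRRBRRRBB]  L=[-1, -1/2, -7/16, -111/256, -221/512]  R=[-55/128, -27/64, -13/32, -3/8, -1/4, 0]  = -441/1024
v_12 [RBBRRBRRRBBB]  L=[-1, -1/2, -7/16, -111/256, -221/512, -441/1024]  R=[-55/128, -27/64, -13/32, -3/8, -1/4, 0]  = -881/2048
v_13 [RBBRRBRRRBBBB]  L=[-1, -1/2, -7/16, -111/256, -221/512, -441/1024, -881/2048]  R=[-55/128, -27/64, -13/32, -3/8, -1/4, 0]  = -1761/4096
v_14 [RBBRRBRRRBBBBB]  L=[-1, -1/2, -7/16, -111/256, -221/512, -441/1024, -881/2048, -1761/4096]  R=[-55/128, -27/64, -13/32, -3/8, -1/4, 0]  = -3521/8192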